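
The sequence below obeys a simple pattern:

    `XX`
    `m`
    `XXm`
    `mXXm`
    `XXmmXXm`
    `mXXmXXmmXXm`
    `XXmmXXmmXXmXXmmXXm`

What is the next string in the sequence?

mXXmXXmmXXmXXmmXXmmXXmXXmmXXm

Each term (from the third on) is the two preceding terms concatenated in order: term 3 = XX·m = XXm.
So term 8 is mXXmXXmmXXm·XXmmXXmmXXmXXmmXXm.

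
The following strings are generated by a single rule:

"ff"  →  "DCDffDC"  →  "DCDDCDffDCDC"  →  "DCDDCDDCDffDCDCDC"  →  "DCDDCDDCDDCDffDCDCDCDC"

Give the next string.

Every step adds DCD to the front and DC to the end of the previous string.
So the next term is DCD·DCDDCDDCDDCDffDCDCDCDC·DC.

DCDDCDDCDDCDDCDffDCDCDCDCDC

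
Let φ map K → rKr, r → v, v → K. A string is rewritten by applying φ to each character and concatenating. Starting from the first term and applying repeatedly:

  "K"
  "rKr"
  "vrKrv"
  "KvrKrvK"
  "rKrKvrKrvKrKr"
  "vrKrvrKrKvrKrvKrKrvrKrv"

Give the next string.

φ(vrKrvrKrKvrKrvKrKrvrKrv) expands symbol-by-symbol to K v rKr v K v rKr v rKr K v rKr v K rKr v rKr v K v rKr v K; joining the 23 pieces gives the next term.

KvrKrvKvrKrvrKrKvrKrvKrKrvrKrvKvrKrvK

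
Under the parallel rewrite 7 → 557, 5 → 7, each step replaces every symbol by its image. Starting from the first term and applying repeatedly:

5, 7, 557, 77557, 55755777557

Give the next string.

Expanding 55755777557: 5→7, 5→7, 7→557, 5→7, 5→7, 7→557, 7→557, 7→557, 5→7, 5→7, 7→557. Concatenated: 7 7 557 7 7 557 557 557 7 7 557.

775577755755755777557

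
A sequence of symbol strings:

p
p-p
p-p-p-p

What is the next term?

s(k+1) = s(k)·-·s(k) — each term doubles the last with '-' between the halves.
Doubling p-p-p-p with '-' between the halves:

p-p-p-p-p-p-p-p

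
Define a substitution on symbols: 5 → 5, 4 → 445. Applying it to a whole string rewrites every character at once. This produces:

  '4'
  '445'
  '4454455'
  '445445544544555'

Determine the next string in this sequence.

Rewriting the 15 symbols of 445445544544555 one by one yields 445 445 5 445 445 5 5 445 445 5 445 445 5 5 5; concatenated:

4454455445445554454455445445555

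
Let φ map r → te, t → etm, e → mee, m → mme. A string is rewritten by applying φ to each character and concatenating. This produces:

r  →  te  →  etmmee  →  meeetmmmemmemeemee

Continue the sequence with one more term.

mmemeemeemeeetmmmemmemmemeemmemmemeemmemeemeemmemeemee

Replace each of the 18 characters of meeetmmmemmemeemee in place — mme mee mee mee etm mme mme mme mee mme mme mee mme mee mee mme mee mee — and concatenate.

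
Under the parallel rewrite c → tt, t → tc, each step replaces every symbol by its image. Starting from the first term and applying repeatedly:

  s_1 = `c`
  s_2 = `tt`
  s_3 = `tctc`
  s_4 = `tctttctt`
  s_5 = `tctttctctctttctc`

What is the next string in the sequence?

Applying the rule to each of the 16 symbols of tctttctctctttctc gives the pieces tc tt tc tc tc tt tc tt tc tt tc tc tc tt tc tt, which concatenate to the answer.

tctttctctctttctttctttctctctttctt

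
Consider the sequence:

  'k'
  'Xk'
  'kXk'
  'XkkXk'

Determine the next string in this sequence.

Each term (from the third on) is the two preceding terms concatenated in order: term 3 = k·Xk = kXk.
Continuing: kXk · XkkXk gives term 5.

kXkXkkXk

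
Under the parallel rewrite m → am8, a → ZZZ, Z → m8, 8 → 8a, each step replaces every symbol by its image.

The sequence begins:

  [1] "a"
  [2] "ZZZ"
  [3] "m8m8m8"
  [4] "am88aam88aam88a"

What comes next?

Rewriting the 15 symbols of am88aam88aam88a one by one yields ZZZ am8 8a 8a ZZZ ZZZ am8 8a 8a ZZZ ZZZ am8 8a 8a ZZZ; concatenated:

ZZZam88a8aZZZZZZam88a8aZZZZZZam88a8aZZZ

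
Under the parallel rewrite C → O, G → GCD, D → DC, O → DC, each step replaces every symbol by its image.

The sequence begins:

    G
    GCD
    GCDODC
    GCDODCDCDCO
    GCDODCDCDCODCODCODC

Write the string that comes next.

Applying the rule to each of the 19 symbols of GCDODCDCDCODCODCODC gives the pieces GCD O DC DC DC O DC O DC O DC DC O DC DC O DC DC O, which concatenate to the answer.

GCDODCDCDCODCODCODCDCODCDCODCDCO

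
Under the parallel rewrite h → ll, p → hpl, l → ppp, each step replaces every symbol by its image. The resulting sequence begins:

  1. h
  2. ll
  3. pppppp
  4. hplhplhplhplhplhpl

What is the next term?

llhplpppllhplpppllhplpppllhplpppllhplpppllhplppp

Replace each of the 18 characters of hplhplhplhplhplhpl in place — ll hpl ppp ll hpl ppp ll hpl ppp ll hpl ppp ll hpl ppp ll hpl ppp — and concatenate.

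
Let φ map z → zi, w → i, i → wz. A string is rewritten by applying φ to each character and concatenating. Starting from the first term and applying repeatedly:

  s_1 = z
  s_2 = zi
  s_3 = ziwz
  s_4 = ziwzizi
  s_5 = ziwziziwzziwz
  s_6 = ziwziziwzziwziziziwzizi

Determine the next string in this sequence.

φ(ziwziziwzziwziziziwzizi) expands symbol-by-symbol to zi wz i zi wz zi wz i zi zi wz i zi wz zi wz zi wz i zi wz zi wz; joining the 23 pieces gives the next term.

ziwziziwzziwziziziwziziwzziwzziwziziwzziwz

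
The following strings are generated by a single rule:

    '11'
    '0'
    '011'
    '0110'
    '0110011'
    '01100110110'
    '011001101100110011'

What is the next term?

01100110110011001101100110110

From term 3 onward, concatenate the last term with the second-to-last: 0·11 = 011, 011·0 = 0110, …
Continuing: 011001101100110011 · 01100110110 gives term 8.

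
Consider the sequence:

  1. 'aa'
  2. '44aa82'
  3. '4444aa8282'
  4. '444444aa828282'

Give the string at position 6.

Every step adds 44 to the front and 82 to the end of the previous string.
From 444444aa828282, 2 further steps: 444444aa828282 → 44444444aa82828282 → (answer).

4444444444aa8282828282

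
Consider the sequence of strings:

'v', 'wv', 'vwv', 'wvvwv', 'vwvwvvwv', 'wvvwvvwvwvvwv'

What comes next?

vwvwvvwvwvvwvvwvwvvwv

From term 3 onward, concatenate the second-to-last term with the last: v·wv = vwv, wv·vwv = wvvwv, …
Continuing: vwvwvvwv · wvvwvvwvwvvwv gives term 7.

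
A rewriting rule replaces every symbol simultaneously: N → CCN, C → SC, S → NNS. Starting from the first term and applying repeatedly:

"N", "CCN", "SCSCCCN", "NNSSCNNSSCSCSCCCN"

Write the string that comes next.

Rewriting the 17 symbols of NNSSCNNSSCSCSCCCN one by one yields CCN CCN NNS NNS SC CCN CCN NNS NNS SC NNS SC NNS SC SC SC CCN; concatenated:

CCNCCNNNSNNSSCCCNCCNNNSNNSSCNNSSCNNSSCSCSCCCN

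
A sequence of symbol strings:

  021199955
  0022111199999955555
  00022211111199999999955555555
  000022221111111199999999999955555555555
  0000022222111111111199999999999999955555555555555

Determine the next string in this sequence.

The n-th term is n 0's then n 2's then 2n 1's then 3n 9's then 3n-1 5's (n = 1, 2, …).
At n = 6 the blocks have lengths 6, 6, 12, 18, 17.

00000022222211111111111199999999999999999955555555555555555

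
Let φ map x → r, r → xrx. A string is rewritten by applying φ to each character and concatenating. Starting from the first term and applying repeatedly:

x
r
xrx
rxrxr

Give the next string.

xrxrxrxrxrx

Rewriting each symbol of rxrxr: r→xrx, x→r, r→xrx, x→r, r→xrx, which concatenates to xrx r xrx r xrx.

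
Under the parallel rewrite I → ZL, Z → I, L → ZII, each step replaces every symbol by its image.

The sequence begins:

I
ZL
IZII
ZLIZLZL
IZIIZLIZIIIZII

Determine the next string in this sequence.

ZLIZLZLIZIIZLIZLZLZLIZLZL

Applying the rule to each of the 14 symbols of IZIIZLIZIIIZII gives the pieces ZL I ZL ZL I ZII ZL I ZL ZL ZL I ZL ZL, which concatenate to the answer.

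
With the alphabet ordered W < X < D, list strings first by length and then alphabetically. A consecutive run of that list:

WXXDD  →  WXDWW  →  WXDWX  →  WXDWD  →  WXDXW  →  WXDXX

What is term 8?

WXDDW

Stepping forward 2 times from WXDXX: WXDXX → WXDXD, then the target.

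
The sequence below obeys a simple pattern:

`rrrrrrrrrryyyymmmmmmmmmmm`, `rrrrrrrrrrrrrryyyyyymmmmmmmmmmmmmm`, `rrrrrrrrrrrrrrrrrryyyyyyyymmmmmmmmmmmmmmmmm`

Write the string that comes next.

rrrrrrrrrrrrrrrrrrrrrryyyyyyyyyymmmmmmmmmmmmmmmmmmmm

Reading off run lengths: r runs 10, 14, 18; y runs 4, 6, 8; m runs 11, 14, 17 — each is linear in n, where the shown terms are n = 3, 4, 5.
Setting n = 6 gives 22, 10, 20 characters in each block.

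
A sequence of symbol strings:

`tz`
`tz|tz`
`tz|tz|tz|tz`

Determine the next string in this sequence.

Each string is two copies of the previous one joined by '|'.
Doubling tz|tz|tz|tz with '|' between the halves:

tz|tz|tz|tz|tz|tz|tz|tz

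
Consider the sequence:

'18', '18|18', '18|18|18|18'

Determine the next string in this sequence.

s(k+1) = s(k)·|·s(k) — each term doubles the last with '|' between the halves.
Doubling 18|18|18|18 with '|' between the halves:

18|18|18|18|18|18|18|18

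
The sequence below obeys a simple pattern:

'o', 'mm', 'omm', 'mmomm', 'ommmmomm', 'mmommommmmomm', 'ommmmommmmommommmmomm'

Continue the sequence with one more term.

From term 3 onward, concatenate the second-to-last term with the last: o·mm = omm, mm·omm = mmomm, …
So term 8 is mmommommmmomm·ommmmommmmommommmmomm.

mmommommmmommommmmommmmommommmmomm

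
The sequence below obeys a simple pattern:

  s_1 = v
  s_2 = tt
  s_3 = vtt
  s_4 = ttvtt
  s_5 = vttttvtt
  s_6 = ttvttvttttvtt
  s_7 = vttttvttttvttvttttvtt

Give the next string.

ttvttvttttvttvttttvttttvttvttttvtt

From term 3 onward, concatenate the second-to-last term with the last: v·tt = vtt, tt·vtt = ttvtt, …
Continuing: ttvttvttttvtt · vttttvttttvttvttttvtt gives term 8.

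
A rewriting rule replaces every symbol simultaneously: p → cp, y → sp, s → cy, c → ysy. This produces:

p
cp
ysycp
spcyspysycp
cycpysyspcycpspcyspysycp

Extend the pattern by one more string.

φ(cycpysyspcycpspcyspysycp) expands symbol-by-symbol to ysy sp ysy cp sp cy sp cy cp ysy sp ysy cp cy cp ysy sp cy cp sp cy sp ysy cp; joining the 24 pieces gives the next term.

ysyspysycpspcyspcycpysyspysycpcycpysyspcycpspcyspysycp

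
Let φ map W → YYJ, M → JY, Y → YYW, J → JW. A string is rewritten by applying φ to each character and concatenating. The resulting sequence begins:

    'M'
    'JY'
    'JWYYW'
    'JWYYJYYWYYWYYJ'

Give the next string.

Replace each of the 14 characters of JWYYJYYWYYWYYJ in place — JW YYJ YYW YYW JW YYW YYW YYJ YYW YYW YYJ YYW YYW JW — and concatenate.

JWYYJYYWYYWJWYYWYYWYYJYYWYYWYYJYYWYYWJW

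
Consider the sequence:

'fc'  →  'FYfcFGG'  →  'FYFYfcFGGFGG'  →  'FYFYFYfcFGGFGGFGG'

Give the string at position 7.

FYFYFYFYFYFYfcFGGFGGFGGFGGFGGFGG

Every step adds FY to the front and FGG to the end of the previous string.
From FYFYFYfcFGGFGGFGG, 3 further steps: FYFYFYfcFGGFGGFGG → FYFYFYFYfcFGGFGGFGGFGG → FYFYFYFYFYfcFGGFGGFGGFGGFGG → (answer).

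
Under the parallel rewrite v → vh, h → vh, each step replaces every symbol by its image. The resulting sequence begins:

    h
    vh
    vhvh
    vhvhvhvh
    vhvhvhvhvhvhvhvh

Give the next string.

vhvhvhvhvhvhvhvhvhvhvhvhvhvhvhvh

Applying the rule to each of the 16 symbols of vhvhvhvhvhvhvhvh gives the pieces vh vh vh vh vh vh vh vh vh vh vh vh vh vh vh vh, which concatenate to the answer.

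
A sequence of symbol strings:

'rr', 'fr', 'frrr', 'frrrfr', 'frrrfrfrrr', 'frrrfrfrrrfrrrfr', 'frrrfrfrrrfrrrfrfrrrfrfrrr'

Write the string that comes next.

This is a Fibonacci-style word recurrence s(k) = s(k−1)·s(k−2): e.g. fr·rr = frrr.
So term 8 is frrrfrfrrrfrrrfrfrrrfrfrrr·frrrfrfrrrfrrrfr.

frrrfrfrrrfrrrfrfrrrfrfrrrfrrrfrfrrrfrrrfr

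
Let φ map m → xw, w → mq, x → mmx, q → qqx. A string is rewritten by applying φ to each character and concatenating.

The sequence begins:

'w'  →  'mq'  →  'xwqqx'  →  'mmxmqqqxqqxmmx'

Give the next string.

Replace each of the 14 characters of mmxmqqqxqqxmmx in place — xw xw mmx xw qqx qqx qqx mmx qqx qqx mmx xw xw mmx — and concatenate.

xwxwmmxxwqqxqqxqqxmmxqqxqqxmmxxwxwmmx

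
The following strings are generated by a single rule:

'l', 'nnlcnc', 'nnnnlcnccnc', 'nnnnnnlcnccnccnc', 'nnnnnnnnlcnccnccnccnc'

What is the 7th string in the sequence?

nnnnnnnnnnnnlcnccnccnccnccnccnc

Each term wraps the previous one in nn on the left and cnc on the right.
From nnnnnnnnlcnccnccnccnc, 2 further steps: nnnnnnnnlcnccnccnccnc → nnnnnnnnnnlcnccnccnccnccnc → (answer).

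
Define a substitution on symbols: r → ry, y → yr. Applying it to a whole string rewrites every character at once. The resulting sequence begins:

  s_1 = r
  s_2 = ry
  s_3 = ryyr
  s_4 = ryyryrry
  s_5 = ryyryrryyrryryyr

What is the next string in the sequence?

ryyryrryyrryryyryrryryyrryyryrry

φ(ryyryrryyrryryyr) expands symbol-by-symbol to ry yr yr ry yr ry ry yr yr ry ry yr ry yr yr ry; joining the 16 pieces gives the next term.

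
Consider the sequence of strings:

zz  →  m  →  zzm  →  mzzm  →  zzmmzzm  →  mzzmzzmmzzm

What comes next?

From term 3 onward, concatenate the second-to-last term with the last: zz·m = zzm, m·zzm = mzzm, …
Continuing: zzmmzzm · mzzmzzmmzzm gives term 7.

zzmmzzmmzzmzzmmzzm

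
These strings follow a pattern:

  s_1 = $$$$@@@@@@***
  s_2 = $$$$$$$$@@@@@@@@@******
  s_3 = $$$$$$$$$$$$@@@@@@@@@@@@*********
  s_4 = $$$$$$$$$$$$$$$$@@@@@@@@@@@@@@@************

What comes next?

$$$$$$$$$$$$$$$$$$$$@@@@@@@@@@@@@@@@@@***************

Term n consists of 4n $'s, followed by 3n+3 @'s, followed by 3n *'s (n = 1, 2, …).
For the next term, n = 5, so the run lengths are 20, 18, 15.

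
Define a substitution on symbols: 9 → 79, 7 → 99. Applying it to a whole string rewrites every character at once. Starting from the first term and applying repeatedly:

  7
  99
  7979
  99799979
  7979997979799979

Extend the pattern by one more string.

φ(7979997979799979) expands symbol-by-symbol to 99 79 99 79 79 79 99 79 99 79 99 79 79 79 99 79; joining the 16 pieces gives the next term.

99799979797999799979997979799979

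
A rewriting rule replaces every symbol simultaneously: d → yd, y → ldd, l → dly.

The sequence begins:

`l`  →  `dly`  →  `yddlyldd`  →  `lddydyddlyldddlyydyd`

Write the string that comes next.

Rewriting the 20 symbols of lddydyddlyldddlyydyd one by one yields dly yd yd ldd yd ldd yd yd dly ldd dly yd yd yd dly ldd ldd yd ldd yd; concatenated:

dlyydydlddydlddydyddlyldddlyydydyddlylddlddydlddyd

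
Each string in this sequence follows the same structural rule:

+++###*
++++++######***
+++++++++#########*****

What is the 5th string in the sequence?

Each string has the form +^{3n} #^{3n} *^{2n-1} (n = 1, 2, …).
Setting n = 5 gives 15, 15, 9 characters in each block.

+++++++++++++++###############*********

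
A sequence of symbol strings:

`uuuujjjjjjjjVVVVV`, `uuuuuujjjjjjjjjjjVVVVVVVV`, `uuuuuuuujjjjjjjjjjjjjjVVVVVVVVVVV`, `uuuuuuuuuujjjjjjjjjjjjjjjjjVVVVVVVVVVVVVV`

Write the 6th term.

Term n consists of 2n u's, followed by 3n+2 j's, followed by 3n-1 V's, where the shown terms are n = 2, 3, 4, 5.
At n = 7 the blocks have lengths 14, 23, 20.

uuuuuuuuuuuuuujjjjjjjjjjjjjjjjjjjjjjjVVVVVVVVVVVVVVVVVVVV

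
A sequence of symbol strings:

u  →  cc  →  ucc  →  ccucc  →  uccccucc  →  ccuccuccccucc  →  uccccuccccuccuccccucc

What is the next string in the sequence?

ccuccuccccuccuccccuccccuccuccccucc

This is a Fibonacci-style word recurrence s(k) = s(k−2)·s(k−1): e.g. u·cc = ucc.
Continuing: ccuccuccccucc · uccccuccccuccuccccucc gives term 8.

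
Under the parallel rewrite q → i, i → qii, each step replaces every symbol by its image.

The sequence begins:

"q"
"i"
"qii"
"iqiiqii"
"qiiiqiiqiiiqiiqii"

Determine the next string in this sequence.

Rewriting the 17 symbols of qiiiqiiqiiiqiiqii one by one yields i qii qii qii i qii qii i qii qii qii i qii qii i qii qii; concatenated:

iqiiqiiqiiiqiiqiiiqiiqiiqiiiqiiqiiiqiiqii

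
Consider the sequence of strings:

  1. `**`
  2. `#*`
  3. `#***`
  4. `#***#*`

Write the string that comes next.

Each term (from the third on) is the previous term followed by the one before it: term 3 = #*·** = #***.
So term 5 is #***#*·#***.

#***#*#***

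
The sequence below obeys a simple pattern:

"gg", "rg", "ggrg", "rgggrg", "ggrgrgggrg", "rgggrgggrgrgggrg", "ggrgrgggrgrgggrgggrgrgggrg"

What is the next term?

rgggrgggrgrgggrgggrgrgggrgrgggrgggrgrgggrg

Each term (from the third on) is the two preceding terms concatenated in order: term 3 = gg·rg = ggrg.
Continuing: rgggrgggrgrgggrg · ggrgrgggrgrgggrgggrgrgggrg gives term 8.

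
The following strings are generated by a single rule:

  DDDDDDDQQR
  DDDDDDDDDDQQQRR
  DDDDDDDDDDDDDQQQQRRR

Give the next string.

DDDDDDDDDDDDDDDDQQQQQRRRR

The n-th term is 3n+1 D's then n Q's then n-1 R's, where the shown terms are n = 2, 3, 4.
Setting n = 5 gives 16, 5, 4 characters in each block.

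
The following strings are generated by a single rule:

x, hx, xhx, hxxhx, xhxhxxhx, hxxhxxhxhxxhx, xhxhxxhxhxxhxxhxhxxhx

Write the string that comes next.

hxxhxxhxhxxhxxhxhxxhxhxxhxxhxhxxhx

Each term (from the third on) is the two preceding terms concatenated in order: term 3 = x·hx = xhx.
The next term joins hxxhxxhxhxxhx and xhxhxxhxhxxhxxhxhxxhx.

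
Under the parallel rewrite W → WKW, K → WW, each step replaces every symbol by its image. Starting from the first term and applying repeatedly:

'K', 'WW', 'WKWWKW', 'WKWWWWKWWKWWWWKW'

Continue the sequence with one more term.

Applying the rule to each of the 16 symbols of WKWWWWKWWKWWWWKW gives the pieces WKW WW WKW WKW WKW WKW WW WKW WKW WW WKW WKW WKW WKW WW WKW, which concatenate to the answer.

WKWWWWKWWKWWKWWKWWWWKWWKWWWWKWWKWWKWWKWWWWKW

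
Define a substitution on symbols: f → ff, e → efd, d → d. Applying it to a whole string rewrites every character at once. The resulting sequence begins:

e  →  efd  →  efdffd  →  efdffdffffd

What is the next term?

Apply φ to efdffdffffd symbol by symbol: e→efd, f→ff, d→d, f→ff, f→ff, d→d, f→ff, f→ff, f→ff, f→ff, d→d; joined: efd ff d ff ff d ff ff ff ff d.

efdffdffffdffffffffd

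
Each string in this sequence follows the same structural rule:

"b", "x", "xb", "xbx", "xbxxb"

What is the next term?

Each term (from the third on) is the previous term followed by the one before it: term 3 = x·b = xb.
So term 6 is xbxxb·xbx.

xbxxbxbx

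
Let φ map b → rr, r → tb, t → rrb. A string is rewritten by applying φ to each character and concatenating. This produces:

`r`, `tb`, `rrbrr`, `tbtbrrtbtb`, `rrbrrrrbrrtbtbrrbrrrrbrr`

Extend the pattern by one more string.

Replace each of the 24 characters of rrbrrrrbrrtbtbrrbrrrrbrr in place — tb tb rr tb tb tb tb rr tb tb rrb rr rrb rr tb tb rr tb tb tb tb rr tb tb — and concatenate.

tbtbrrtbtbtbtbrrtbtbrrbrrrrbrrtbtbrrtbtbtbtbrrtbtb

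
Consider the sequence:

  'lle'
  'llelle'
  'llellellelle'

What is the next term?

llellellellellellellelle

s(k+1) = s(k)·s(k) — each term doubles the last.
One more doubling of llellellelle gives the answer.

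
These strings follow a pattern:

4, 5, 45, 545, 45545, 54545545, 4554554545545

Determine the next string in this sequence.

From term 3 onward, concatenate the second-to-last term with the last: 4·5 = 45, 5·45 = 545, …
Continuing: 54545545 · 4554554545545 gives term 8.

545455454554554545545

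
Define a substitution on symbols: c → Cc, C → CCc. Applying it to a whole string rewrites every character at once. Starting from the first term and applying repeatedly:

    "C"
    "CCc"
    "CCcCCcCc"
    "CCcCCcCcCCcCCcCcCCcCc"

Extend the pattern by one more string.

Rewriting the 21 symbols of CCcCCcCcCCcCCcCcCCcCc one by one yields CCc CCc Cc CCc CCc Cc CCc Cc CCc CCc Cc CCc CCc Cc CCc Cc CCc CCc Cc CCc Cc; concatenated:

CCcCCcCcCCcCCcCcCCcCcCCcCCcCcCCcCCcCcCCcCcCCcCCcCcCCcCc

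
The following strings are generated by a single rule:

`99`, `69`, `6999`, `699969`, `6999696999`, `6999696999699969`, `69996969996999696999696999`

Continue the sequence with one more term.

699969699969996969996969996999696999699969

Each term (from the third on) is the previous term followed by the one before it: term 3 = 69·99 = 6999.
The next term joins 69996969996999696999696999 and 6999696999699969.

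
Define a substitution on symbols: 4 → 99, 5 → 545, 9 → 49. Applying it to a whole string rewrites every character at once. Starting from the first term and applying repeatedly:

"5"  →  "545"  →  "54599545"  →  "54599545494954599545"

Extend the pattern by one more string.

φ(54599545494954599545) expands symbol-by-symbol to 545 99 545 49 49 545 99 545 99 49 99 49 545 99 545 49 49 545 99 545; joining the 20 pieces gives the next term.

545995454949545995459949994954599545494954599545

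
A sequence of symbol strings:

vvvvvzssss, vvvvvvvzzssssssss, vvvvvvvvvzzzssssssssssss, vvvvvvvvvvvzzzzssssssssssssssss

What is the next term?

vvvvvvvvvvvvvzzzzzssssssssssssssssssss

Term n consists of 2n+3 v's, followed by n z's, followed by 4n s's (n = 1, 2, …).
At n = 5 the blocks have lengths 13, 5, 20.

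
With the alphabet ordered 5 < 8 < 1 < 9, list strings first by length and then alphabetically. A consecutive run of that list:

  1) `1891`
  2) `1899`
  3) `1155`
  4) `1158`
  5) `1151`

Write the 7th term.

1185

Advancing 2 positions from 1151 through 1151 → 1159 reaches term 7.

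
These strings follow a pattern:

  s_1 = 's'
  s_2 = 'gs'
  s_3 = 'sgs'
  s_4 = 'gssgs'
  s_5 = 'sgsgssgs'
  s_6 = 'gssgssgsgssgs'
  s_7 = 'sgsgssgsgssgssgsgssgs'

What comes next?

gssgssgsgssgssgsgssgsgssgssgsgssgs

Each term (from the third on) is the two preceding terms concatenated in order: term 3 = s·gs = sgs.
So term 8 is gssgssgsgssgs·sgsgssgsgssgssgsgssgs.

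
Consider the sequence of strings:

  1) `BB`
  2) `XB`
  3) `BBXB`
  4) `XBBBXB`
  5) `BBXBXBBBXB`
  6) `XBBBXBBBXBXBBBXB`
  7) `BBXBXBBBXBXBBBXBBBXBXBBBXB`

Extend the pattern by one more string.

XBBBXBBBXBXBBBXBBBXBXBBBXBXBBBXBBBXBXBBBXB

This is a Fibonacci-style word recurrence s(k) = s(k−2)·s(k−1): e.g. BB·XB = BBXB.
The next term joins XBBBXBBBXBXBBBXB and BBXBXBBBXBXBBBXBBBXBXBBBXB.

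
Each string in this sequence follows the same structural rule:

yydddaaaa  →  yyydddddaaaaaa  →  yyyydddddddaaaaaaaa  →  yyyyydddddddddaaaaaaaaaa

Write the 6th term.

yyyyyyydddddddddddddaaaaaaaaaaaaaa

Term n consists of n y's, followed by 2n-1 d's, followed by 2n a's, where the shown terms are n = 2, 3, 4, 5.
Setting n = 7 gives 7, 13, 14 characters in each block.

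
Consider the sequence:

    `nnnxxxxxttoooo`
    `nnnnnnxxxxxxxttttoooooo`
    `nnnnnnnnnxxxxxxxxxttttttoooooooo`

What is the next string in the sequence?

Each string has the form n^{3n} x^{2n+3} t^{2n} o^{2n+2} (n = 1, 2, …).
For the next term, n = 4, so the run lengths are 12, 11, 8, 10.

nnnnnnnnnnnnxxxxxxxxxxxttttttttoooooooooo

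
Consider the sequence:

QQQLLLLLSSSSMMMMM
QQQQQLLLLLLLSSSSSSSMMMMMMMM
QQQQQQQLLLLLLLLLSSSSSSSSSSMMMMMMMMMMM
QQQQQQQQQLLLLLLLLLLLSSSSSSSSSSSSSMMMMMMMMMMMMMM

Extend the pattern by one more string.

Term n consists of 2n+1 Q's, followed by 2n+3 L's, followed by 3n+1 S's, followed by 3n+2 M's (n = 1, 2, …).
Setting n = 5 gives 11, 13, 16, 17 characters in each block.

QQQQQQQQQQQLLLLLLLLLLLLLSSSSSSSSSSSSSSSSMMMMMMMMMMMMMMMMM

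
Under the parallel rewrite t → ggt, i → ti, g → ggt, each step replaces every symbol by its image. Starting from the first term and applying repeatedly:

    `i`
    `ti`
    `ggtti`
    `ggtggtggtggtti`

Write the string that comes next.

ggtggtggtggtggtggtggtggtggtggtggtggtggtti

Replace each of the 14 characters of ggtggtggtggtti in place — ggt ggt ggt ggt ggt ggt ggt ggt ggt ggt ggt ggt ggt ti — and concatenate.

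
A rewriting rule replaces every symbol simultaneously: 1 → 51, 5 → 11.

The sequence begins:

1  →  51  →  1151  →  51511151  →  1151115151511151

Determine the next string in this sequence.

Rewriting the 16 symbols of 1151115151511151 one by one yields 51 51 11 51 51 51 11 51 11 51 11 51 51 51 11 51; concatenated:

51511151515111511151115151511151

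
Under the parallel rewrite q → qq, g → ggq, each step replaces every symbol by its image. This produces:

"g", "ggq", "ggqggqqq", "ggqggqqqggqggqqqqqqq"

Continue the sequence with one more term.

φ(ggqggqqqggqggqqqqqqq) expands symbol-by-symbol to ggq ggq qq ggq ggq qq qq qq ggq ggq qq ggq ggq qq qq qq qq qq qq qq; joining the 20 pieces gives the next term.

ggqggqqqggqggqqqqqqqggqggqqqggqggqqqqqqqqqqqqqqq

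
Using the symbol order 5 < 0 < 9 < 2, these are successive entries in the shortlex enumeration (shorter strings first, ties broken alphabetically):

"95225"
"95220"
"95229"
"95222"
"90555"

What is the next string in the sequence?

Treat 90555 as a base-4 numeral over the given alphabet and add one, carrying through any trailing 2's.

90550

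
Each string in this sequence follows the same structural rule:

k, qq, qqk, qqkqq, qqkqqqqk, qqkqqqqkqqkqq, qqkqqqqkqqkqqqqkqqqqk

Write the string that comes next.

qqkqqqqkqqkqqqqkqqqqkqqkqqqqkqqkqq

This is a Fibonacci-style word recurrence s(k) = s(k−1)·s(k−2): e.g. qq·k = qqk.
So term 8 is qqkqqqqkqqkqqqqkqqqqk·qqkqqqqkqqkqq.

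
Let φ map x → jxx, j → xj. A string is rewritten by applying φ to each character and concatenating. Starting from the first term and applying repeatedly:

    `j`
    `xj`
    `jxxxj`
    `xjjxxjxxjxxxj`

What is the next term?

jxxxjxjjxxjxxxjjxxjxxxjjxxjxxjxxxj

Replace each of the 13 characters of xjjxxjxxjxxxj in place — jxx xj xj jxx jxx xj jxx jxx xj jxx jxx jxx xj — and concatenate.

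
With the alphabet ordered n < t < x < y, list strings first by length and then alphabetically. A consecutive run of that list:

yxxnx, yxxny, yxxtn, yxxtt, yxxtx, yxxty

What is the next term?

yxxxn

The successor of yxxty increments the rightmost position that isn't already y and resets every position after it to n.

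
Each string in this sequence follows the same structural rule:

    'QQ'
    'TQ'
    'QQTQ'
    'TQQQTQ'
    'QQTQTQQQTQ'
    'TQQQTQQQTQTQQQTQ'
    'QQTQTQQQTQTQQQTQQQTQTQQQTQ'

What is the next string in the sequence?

TQQQTQQQTQTQQQTQQQTQTQQQTQTQQQTQQQTQTQQQTQ

This is a Fibonacci-style word recurrence s(k) = s(k−2)·s(k−1): e.g. QQ·TQ = QQTQ.
The next term joins TQQQTQQQTQTQQQTQ and QQTQTQQQTQTQQQTQQQTQTQQQTQ.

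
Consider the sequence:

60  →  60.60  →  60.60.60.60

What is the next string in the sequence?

Each string is two copies of the previous one joined by '.'.
Doubling 60.60.60.60 with '.' between the halves:

60.60.60.60.60.60.60.60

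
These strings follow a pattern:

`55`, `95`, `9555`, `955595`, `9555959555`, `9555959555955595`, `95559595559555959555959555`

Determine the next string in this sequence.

955595955595559595559595559555959555955595

This is a Fibonacci-style word recurrence s(k) = s(k−1)·s(k−2): e.g. 95·55 = 9555.
The next term joins 95559595559555959555959555 and 9555959555955595.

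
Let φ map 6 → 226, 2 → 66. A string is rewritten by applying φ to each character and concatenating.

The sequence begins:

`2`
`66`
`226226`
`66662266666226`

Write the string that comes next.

22622622622666662262262262262266666226

φ(66662266666226) expands symbol-by-symbol to 226 226 226 226 66 66 226 226 226 226 226 66 66 226; joining the 14 pieces gives the next term.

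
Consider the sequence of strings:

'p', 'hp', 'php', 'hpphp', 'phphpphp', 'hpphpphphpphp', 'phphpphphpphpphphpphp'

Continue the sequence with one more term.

From term 3 onward, concatenate the second-to-last term with the last: p·hp = php, hp·php = hpphp, …
The next term joins hpphpphphpphp and phphpphphpphpphphpphp.

hpphpphphpphpphphpphphpphpphphpphp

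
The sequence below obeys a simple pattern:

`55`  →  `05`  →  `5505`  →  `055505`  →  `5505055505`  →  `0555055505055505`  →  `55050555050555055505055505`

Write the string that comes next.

From term 3 onward, concatenate the second-to-last term with the last: 55·05 = 5505, 05·5505 = 055505, …
Continuing: 0555055505055505 · 55050555050555055505055505 gives term 8.

055505550505550555050555050555055505055505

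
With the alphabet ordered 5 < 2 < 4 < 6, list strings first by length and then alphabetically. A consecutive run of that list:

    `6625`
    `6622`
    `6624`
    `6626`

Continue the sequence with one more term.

6645

Find the rightmost character of 6626 below 6, bump it to the next letter, and reset everything to its right to 5.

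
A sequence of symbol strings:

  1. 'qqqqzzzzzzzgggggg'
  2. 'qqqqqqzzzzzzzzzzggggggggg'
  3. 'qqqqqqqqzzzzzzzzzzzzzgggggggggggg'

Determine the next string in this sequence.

qqqqqqqqqqzzzzzzzzzzzzzzzzggggggggggggggg

Term n consists of 2n q's, followed by 3n+1 z's, followed by 3n g's, where the shown terms are n = 2, 3, 4.
For the next term, n = 5, so the run lengths are 10, 16, 15.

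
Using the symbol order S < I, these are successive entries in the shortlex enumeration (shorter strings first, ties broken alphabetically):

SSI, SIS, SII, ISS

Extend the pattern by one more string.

ISI

Find the rightmost character of ISS below I, bump it to the next letter, and reset everything to its right to S.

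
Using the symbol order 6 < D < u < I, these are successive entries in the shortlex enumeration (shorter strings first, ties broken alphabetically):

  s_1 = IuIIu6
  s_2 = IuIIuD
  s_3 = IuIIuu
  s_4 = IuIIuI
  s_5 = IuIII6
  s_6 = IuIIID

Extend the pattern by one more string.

The successor of IuIIID increments the rightmost position that isn't already I and resets every position after it to 6.

IuIIIu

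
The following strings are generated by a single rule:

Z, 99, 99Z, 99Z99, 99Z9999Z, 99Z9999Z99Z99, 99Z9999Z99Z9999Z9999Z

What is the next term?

99Z9999Z99Z9999Z9999Z99Z9999Z99Z99

From term 3 onward, concatenate the last term with the second-to-last: 99·Z = 99Z, 99Z·99 = 99Z99, …
So term 8 is 99Z9999Z99Z9999Z9999Z·99Z9999Z99Z99.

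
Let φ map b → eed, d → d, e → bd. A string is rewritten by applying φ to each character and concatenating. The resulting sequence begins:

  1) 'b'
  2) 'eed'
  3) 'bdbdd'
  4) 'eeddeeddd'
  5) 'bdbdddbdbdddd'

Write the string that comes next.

Applying the rule to each of the 13 symbols of bdbdddbdbdddd gives the pieces eed d eed d d d eed d eed d d d d, which concatenate to the answer.

eeddeeddddeeddeeddddd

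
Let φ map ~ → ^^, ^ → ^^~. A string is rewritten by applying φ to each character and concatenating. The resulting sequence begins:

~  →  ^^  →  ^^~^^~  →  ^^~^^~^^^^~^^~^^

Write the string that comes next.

^^~^^~^^^^~^^~^^^^~^^~^^~^^~^^^^~^^~^^^^~^^~

φ(^^~^^~^^^^~^^~^^) expands symbol-by-symbol to ^^~ ^^~ ^^ ^^~ ^^~ ^^ ^^~ ^^~ ^^~ ^^~ ^^ ^^~ ^^~ ^^ ^^~ ^^~; joining the 16 pieces gives the next term.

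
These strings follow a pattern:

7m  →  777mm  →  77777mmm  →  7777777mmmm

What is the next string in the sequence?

777777777mmmmm

Term n consists of 2n-1 7's, followed by n m's (n = 1, 2, …).
For the next term, n = 5, so the run lengths are 9, 5.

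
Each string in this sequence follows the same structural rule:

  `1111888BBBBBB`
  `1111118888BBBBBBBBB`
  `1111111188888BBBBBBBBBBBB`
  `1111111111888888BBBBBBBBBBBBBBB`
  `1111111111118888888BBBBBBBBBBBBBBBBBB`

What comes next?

1111111111111188888888BBBBBBBBBBBBBBBBBBBBB

The n-th term is 2n 1's then n+1 8's then 3n B's, where the shown terms are n = 2, 3, 4, 5, 6.
At n = 7 the blocks have lengths 14, 8, 21.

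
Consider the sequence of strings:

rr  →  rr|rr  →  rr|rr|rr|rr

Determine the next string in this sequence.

rr|rr|rr|rr|rr|rr|rr|rr

Each string is two copies of the previous one joined by '|'.
So the next term is two copies of rr|rr|rr|rr with '|' between the halves.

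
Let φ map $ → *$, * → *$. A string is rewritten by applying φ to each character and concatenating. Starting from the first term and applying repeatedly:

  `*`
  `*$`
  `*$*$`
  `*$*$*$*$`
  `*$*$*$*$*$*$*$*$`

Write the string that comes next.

Applying the rule to each of the 16 symbols of *$*$*$*$*$*$*$*$ gives the pieces *$ *$ *$ *$ *$ *$ *$ *$ *$ *$ *$ *$ *$ *$ *$ *$, which concatenate to the answer.

*$*$*$*$*$*$*$*$*$*$*$*$*$*$*$*$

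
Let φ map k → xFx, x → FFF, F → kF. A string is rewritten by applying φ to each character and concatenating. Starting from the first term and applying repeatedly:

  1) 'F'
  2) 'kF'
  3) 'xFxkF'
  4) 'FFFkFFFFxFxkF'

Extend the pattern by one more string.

Rewriting the 13 symbols of FFFkFFFFxFxkF one by one yields kF kF kF xFx kF kF kF kF FFF kF FFF xFx kF; concatenated:

kFkFkFxFxkFkFkFkFFFFkFFFFxFxkF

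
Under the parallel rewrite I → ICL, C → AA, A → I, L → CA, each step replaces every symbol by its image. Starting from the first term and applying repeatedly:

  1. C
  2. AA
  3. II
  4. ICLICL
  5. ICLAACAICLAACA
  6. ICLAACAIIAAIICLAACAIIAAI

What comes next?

Rewriting the 24 symbols of ICLAACAIIAAIICLAACAIIAAI one by one yields ICL AA CA I I AA I ICL ICL I I ICL ICL AA CA I I AA I ICL ICL I I ICL; concatenated:

ICLAACAIIAAIICLICLIIICLICLAACAIIAAIICLICLIIICL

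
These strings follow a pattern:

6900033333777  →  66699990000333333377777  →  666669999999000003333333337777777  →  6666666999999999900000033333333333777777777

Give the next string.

66666666699999999999990000000333333333333377777777777

Term n consists of 2n-1 6's, followed by 3n-2 9's, followed by n+2 0's, followed by 2n+3 3's, followed by 2n+1 7's (n = 1, 2, …).
For the next term, n = 5, so the run lengths are 9, 13, 7, 13, 11.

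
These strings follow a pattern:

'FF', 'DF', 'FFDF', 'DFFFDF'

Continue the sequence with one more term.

This is a Fibonacci-style word recurrence s(k) = s(k−2)·s(k−1): e.g. FF·DF = FFDF.
So term 5 is FFDF·DFFFDF.

FFDFDFFFDF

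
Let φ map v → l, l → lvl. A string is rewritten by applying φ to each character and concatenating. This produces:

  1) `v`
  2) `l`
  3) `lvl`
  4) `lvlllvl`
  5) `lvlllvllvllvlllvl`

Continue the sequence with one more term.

lvlllvllvllvlllvllvlllvllvlllvllvllvlllvl

φ(lvlllvllvllvlllvl) expands symbol-by-symbol to lvl l lvl lvl lvl l lvl lvl l lvl lvl l lvl lvl lvl l lvl; joining the 17 pieces gives the next term.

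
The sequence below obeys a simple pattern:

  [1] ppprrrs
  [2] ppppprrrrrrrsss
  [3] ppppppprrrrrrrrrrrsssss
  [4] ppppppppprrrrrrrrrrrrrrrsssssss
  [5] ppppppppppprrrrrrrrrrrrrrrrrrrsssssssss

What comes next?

Each string has the form p^{2n+1} r^{4n-1} s^{2n-1} (n = 1, 2, …).
Setting n = 6 gives 13, 23, 11 characters in each block.

ppppppppppppprrrrrrrrrrrrrrrrrrrrrrrsssssssssss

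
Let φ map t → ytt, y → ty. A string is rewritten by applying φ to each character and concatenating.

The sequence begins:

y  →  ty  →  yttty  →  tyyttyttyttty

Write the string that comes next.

ytttytyyttytttyyttytttyyttyttyttty

Replace each of the 13 characters of tyyttyttyttty in place — ytt ty ty ytt ytt ty ytt ytt ty ytt ytt ytt ty — and concatenate.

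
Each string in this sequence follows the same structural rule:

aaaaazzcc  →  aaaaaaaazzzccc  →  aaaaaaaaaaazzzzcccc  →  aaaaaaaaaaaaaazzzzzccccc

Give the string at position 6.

aaaaaaaaaaaaaaaaaaaazzzzzzzccccccc

Reading off run lengths: a runs 5, 8, 11, 14; z runs 2, 3, 4, 5; c runs 2, 3, 4, 5 — each is linear in n (n = 1, 2, …).
For term 6, n = 6, so the run lengths are 20, 7, 7.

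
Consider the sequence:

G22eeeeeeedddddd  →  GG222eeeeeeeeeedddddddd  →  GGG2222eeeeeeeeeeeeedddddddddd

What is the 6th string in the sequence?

GGGGGG2222222eeeeeeeeeeeeeeeeeeeeeedddddddddddddddd

Each string has the form G^{n-1} 2^{n} e^{3n+1} d^{2n+2}, where the shown terms are n = 2, 3, 4.
For term 6, n = 7, so the run lengths are 6, 7, 22, 16.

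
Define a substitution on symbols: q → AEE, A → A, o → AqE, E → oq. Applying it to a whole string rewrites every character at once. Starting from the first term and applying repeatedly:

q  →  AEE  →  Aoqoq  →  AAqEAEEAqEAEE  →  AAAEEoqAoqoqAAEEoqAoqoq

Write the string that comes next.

AAAoqoqAqEAEEAAqEAEEAqEAEEAAoqoqAqEAEEAAqEAEEAqEAEE

φ(AAAEEoqAoqoqAAEEoqAoqoq) expands symbol-by-symbol to A A A oq oq AqE AEE A AqE AEE AqE AEE A A oq oq AqE AEE A AqE AEE AqE AEE; joining the 23 pieces gives the next term.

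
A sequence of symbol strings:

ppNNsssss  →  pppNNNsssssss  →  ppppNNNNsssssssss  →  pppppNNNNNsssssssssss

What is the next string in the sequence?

ppppppNNNNNNsssssssssssss

Term n consists of n p's, followed by n N's, followed by 2n+1 s's, where the shown terms are n = 2, 3, 4, 5.
At n = 6 the blocks have lengths 6, 6, 13.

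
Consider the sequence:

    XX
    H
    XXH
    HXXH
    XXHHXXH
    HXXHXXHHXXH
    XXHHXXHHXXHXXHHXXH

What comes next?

HXXHXXHHXXHXXHHXXHHXXHXXHHXXH

Each term (from the third on) is the two preceding terms concatenated in order: term 3 = XX·H = XXH.
So term 8 is HXXHXXHHXXH·XXHHXXHHXXHXXHHXXH.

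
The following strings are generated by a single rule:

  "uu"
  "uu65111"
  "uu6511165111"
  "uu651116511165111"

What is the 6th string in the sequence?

Each term is the previous one with 65111 appended.
From uu651116511165111, 2 further steps: uu651116511165111 → uu65111651116511165111 → (answer).

uu6511165111651116511165111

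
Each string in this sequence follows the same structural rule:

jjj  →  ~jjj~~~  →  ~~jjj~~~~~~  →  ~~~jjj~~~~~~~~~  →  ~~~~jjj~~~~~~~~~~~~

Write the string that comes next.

Each term wraps the previous one in ~ on the left and ~~~ on the right.
Applying this once more to ~~~~jjj~~~~~~~~~~~~:

~~~~~jjj~~~~~~~~~~~~~~~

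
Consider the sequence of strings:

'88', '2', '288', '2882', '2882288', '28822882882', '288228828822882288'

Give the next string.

28822882882288228828822882882

From term 3 onward, concatenate the last term with the second-to-last: 2·88 = 288, 288·2 = 2882, …
So term 8 is 288228828822882288·28822882882.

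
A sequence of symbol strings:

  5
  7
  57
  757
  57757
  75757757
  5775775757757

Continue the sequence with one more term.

From term 3 onward, concatenate the second-to-last term with the last: 5·7 = 57, 7·57 = 757, …
The next term joins 75757757 and 5775775757757.

757577575775775757757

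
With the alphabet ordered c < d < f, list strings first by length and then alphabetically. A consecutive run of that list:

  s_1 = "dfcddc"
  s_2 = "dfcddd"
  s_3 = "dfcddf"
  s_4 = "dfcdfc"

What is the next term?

Find the rightmost character of dfcdfc below f, bump it to the next letter, and reset everything to its right to c.

dfcdfd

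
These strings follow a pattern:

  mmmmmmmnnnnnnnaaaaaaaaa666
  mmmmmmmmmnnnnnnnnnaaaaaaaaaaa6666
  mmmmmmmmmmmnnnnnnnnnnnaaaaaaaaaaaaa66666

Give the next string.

mmmmmmmmmmmmmnnnnnnnnnnnnnaaaaaaaaaaaaaaa666666

Each string has the form m^{2n+1} n^{2n+1} a^{2n+3} 6^{n}, where the shown terms are n = 3, 4, 5.
At n = 6 the blocks have lengths 13, 13, 15, 6.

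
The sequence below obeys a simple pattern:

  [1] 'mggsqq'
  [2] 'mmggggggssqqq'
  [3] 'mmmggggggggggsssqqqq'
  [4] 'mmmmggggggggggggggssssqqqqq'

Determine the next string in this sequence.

mmmmmggggggggggggggggggsssssqqqqqq

Each string has the form m^{n} g^{4n-2} s^{n} q^{n+1} (n = 1, 2, …).
At n = 5 the blocks have lengths 5, 18, 5, 6.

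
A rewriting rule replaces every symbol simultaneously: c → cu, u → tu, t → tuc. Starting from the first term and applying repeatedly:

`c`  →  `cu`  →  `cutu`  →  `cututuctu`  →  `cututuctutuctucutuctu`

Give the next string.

Applying the rule to each of the 21 symbols of cututuctutuctucutuctu gives the pieces cu tu tuc tu tuc tu cu tuc tu tuc tu cu tuc tu cu tu tuc tu cu tuc tu, which concatenate to the answer.

cututuctutuctucutuctutuctucutuctucututuctucutuctu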